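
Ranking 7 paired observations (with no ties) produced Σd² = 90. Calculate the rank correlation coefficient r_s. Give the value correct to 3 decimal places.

ρ = 1 − 6Σd² / [n(n²−1)] = 1 − 6×90 / (7×48)
  = 1 − 540/336 = 1 − 1.6071 ≈ -0.607

-0.607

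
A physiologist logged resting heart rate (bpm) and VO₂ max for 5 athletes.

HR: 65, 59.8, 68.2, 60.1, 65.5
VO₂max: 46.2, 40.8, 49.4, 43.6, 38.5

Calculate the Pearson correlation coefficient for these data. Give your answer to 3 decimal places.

n = 5, Σx = 318.6, Σy = 218.5, Σx² = 20354.54, Σy² = 9622.65, Σxy = 13954.03
nΣxy − ΣxΣy = 69770.15 − 69614.1 = 156.05
nΣx² − (Σx)² = 101772.7 − 101505.96 = 266.74; nΣy² − (Σy)² = 48113.25 − 47742.25 = 371
r = 156.05 / √(266.74 × 371) = 156.05 / 314.5799 ≈ 0.496

0.496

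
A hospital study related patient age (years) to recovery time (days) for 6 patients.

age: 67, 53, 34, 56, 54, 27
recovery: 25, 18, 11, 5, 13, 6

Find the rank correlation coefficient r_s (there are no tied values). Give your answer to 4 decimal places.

Rank age: 6, 3, 2, 5, 4, 1
Rank recovery: 6, 5, 3, 1, 4, 2
d = rank(age) − rank(recovery): 0, -2, -1, 4, 0, -1; Σd² = 22
ρ = 1 − 6Σd² / [n(n²−1)] = 1 − 6×22 / (6×35) = 1 − 132/210 ≈ 0.3714

0.3714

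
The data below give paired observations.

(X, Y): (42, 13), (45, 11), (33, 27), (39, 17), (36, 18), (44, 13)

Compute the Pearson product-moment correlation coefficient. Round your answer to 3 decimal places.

n = 6, ΣX = 239, ΣY = 99, ΣX² = 9631, ΣY² = 1801, ΣXY = 3815
nΣXY − ΣXΣY = 22890 − 23661 = -771
nΣX² − (ΣX)² = 57786 − 57121 = 665; nΣY² − (ΣY)² = 10806 − 9801 = 1005
r = -771 / √(665 × 1005) = -771 / 817.5115 ≈ -0.943

-0.943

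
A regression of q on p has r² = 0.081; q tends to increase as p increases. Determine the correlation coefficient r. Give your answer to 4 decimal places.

|r| = √0.081 = 0.2846
The association is positive, so r = 0.2846.

0.2846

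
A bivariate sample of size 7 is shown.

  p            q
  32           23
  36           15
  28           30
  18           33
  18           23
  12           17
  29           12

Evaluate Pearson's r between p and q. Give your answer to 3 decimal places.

-0.258

n = 7, Σp = 173, Σq = 153, Σp² = 4737, Σq² = 3705, Σpq = 3676
nΣpq − ΣpΣq = 25732 − 26469 = -737
nΣp² − (Σp)² = 33159 − 29929 = 3230; nΣq² − (Σq)² = 25935 − 23409 = 2526
r = -737 / √(3230 × 2526) = -737 / 2856.3928 ≈ -0.258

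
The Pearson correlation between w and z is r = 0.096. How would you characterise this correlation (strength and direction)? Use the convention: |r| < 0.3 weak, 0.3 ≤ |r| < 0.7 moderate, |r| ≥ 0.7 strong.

weak positive

r = 0.096 > 0 so the relationship is positive.
|r| = 0.096, which falls in the weak range.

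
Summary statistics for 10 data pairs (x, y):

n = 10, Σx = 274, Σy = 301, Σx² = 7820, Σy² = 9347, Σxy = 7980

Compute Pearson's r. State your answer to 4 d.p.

r = (nΣxy − ΣxΣy) / √[(nΣx² − (Σx)²)(nΣy² − (Σy)²)]
Numerator: 10×7980 − 274×301 = -2674
Denominator: √[(78200 − 75076)(93470 − 90601)] = √[3124 × 2869] = 2993.7862
r = -2674 / 2993.7862 ≈ -0.8932

-0.8932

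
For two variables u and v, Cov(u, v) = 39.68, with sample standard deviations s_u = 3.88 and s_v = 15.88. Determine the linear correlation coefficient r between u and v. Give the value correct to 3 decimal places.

0.644

r = Cov(u,v) / (s_u · s_v) = 39.68 / (3.88 × 15.88)
  = 39.68 / 61.6144 ≈ 0.644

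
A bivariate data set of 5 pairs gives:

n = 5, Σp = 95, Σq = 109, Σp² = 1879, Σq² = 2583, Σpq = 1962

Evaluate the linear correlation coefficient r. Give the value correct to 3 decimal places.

-0.881

r = (nΣpq − ΣpΣq) / √[(nΣp² − (Σp)²)(nΣq² − (Σq)²)]
Numerator: 5×1962 − 95×109 = -545
Denominator: √[(9395 − 9025)(12915 − 11881)] = √[370 × 1034] = 618.5305
r = -545 / 618.5305 ≈ -0.881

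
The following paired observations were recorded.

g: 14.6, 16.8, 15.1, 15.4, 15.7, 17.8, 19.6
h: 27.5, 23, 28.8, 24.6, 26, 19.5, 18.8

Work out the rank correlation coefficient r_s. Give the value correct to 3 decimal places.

-0.929

Rank g: 1, 5, 2, 3, 4, 6, 7
Rank h: 6, 3, 7, 4, 5, 2, 1
d = rank(g) − rank(h): -5, 2, -5, -1, -1, 4, 6; Σd² = 108
ρ = 1 − 6Σd² / [n(n²−1)] = 1 − 6×108 / (7×48) = 1 − 648/336 ≈ -0.929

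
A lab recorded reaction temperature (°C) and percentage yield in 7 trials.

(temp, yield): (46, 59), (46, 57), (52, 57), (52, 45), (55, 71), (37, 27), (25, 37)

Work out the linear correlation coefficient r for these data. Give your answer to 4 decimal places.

0.7259

n = 7, Σx = 313, Σy = 353, Σx² = 14659, Σy² = 19143, Σxy = 16469
nΣxy − ΣxΣy = 115283 − 110489 = 4794
nΣx² − (Σx)² = 102613 − 97969 = 4644; nΣy² − (Σy)² = 134001 − 124609 = 9392
r = 4794 / √(4644 × 9392) = 4794 / 6604.2750 ≈ 0.7259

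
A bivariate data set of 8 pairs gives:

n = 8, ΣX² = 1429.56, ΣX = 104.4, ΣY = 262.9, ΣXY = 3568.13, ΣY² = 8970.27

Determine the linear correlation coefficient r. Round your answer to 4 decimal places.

0.9213

r = (nΣXY − ΣXΣY) / √[(nΣX² − (ΣX)²)(nΣY² − (ΣY)²)]
Numerator: 8×3568.13 − 104.4×262.9 = 1098.28
Denominator: √[(11436.48 − 10899.36)(71762.16 − 69116.41)] = √[537.12 × 2645.75] = 1192.0928
r = 1098.28 / 1192.0928 ≈ 0.9213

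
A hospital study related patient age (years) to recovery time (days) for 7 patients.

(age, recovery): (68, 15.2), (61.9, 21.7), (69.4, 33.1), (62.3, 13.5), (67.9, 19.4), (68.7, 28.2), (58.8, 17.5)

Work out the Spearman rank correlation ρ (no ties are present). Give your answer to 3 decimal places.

Rank age: 5, 2, 7, 3, 4, 6, 1
Rank recovery: 2, 5, 7, 1, 4, 6, 3
d = rank(age) − rank(recovery): 3, -3, 0, 2, 0, 0, -2; Σd² = 26
ρ = 1 − 6Σd² / [n(n²−1)] = 1 − 6×26 / (7×48) = 1 − 156/336 ≈ 0.536

0.536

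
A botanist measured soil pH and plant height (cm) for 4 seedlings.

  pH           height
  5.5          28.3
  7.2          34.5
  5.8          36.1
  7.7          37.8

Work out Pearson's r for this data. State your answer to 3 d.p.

n = 4, Σx = 26.2, Σy = 136.7, Σx² = 175.02, Σy² = 4723.19, Σxy = 904.49
nΣxy − ΣxΣy = 3617.96 − 3581.54 = 36.42
nΣx² − (Σx)² = 700.08 − 686.44 = 13.64; nΣy² − (Σy)² = 18892.76 − 18686.89 = 205.87
r = 36.42 / √(13.64 × 205.87) = 36.42 / 52.9912 ≈ 0.687

0.687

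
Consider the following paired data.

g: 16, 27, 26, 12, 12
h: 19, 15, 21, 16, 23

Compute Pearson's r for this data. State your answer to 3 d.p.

n = 5, Σg = 93, Σh = 94, Σg² = 1949, Σh² = 1812, Σgh = 1723
nΣgh − ΣgΣh = 8615 − 8742 = -127
nΣg² − (Σg)² = 9745 − 8649 = 1096; nΣh² − (Σh)² = 9060 − 8836 = 224
r = -127 / √(1096 × 224) = -127 / 495.4836 ≈ -0.256

-0.256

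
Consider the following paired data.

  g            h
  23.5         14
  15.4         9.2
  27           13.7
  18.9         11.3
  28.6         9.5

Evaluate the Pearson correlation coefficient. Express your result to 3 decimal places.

n = 5, Σg = 113.4, Σh = 57.7, Σg² = 2693.58, Σh² = 686.27, Σgh = 1325.85
nΣgh − ΣgΣh = 6629.25 − 6543.18 = 86.07
nΣg² − (Σg)² = 13467.9 − 12859.56 = 608.34; nΣh² − (Σh)² = 3431.35 − 3329.29 = 102.06
r = 86.07 / √(608.34 × 102.06) = 86.07 / 249.1730 ≈ 0.345

0.345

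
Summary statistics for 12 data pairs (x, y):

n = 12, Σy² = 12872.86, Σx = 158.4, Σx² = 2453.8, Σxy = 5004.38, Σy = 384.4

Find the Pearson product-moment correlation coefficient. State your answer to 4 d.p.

r = (nΣxy − ΣxΣy) / √[(nΣx² − (Σx)²)(nΣy² − (Σy)²)]
Numerator: 12×5004.38 − 158.4×384.4 = -836.4
Denominator: √[(29445.6 − 25090.56)(154474.32 − 147763.36)] = √[4355.04 × 6710.96] = 5406.1538
r = -836.4 / 5406.1538 ≈ -0.1547

-0.1547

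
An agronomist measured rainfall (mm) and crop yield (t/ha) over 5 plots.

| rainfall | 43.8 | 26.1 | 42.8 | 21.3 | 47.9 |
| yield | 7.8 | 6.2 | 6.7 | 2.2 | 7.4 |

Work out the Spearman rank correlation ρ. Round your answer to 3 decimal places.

0.900

Rank rainfall: 4, 2, 3, 1, 5
Rank yield: 5, 2, 3, 1, 4
d = rank(rainfall) − rank(yield): -1, 0, 0, 0, 1; Σd² = 2
ρ = 1 − 6Σd² / [n(n²−1)] = 1 − 6×2 / (5×24) = 1 − 12/120 ≈ 0.900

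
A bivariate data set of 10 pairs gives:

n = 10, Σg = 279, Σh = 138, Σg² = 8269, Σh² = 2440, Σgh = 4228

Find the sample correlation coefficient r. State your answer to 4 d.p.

r = (nΣgh − ΣgΣh) / √[(nΣg² − (Σg)²)(nΣh² − (Σh)²)]
Numerator: 10×4228 − 279×138 = 3778
Denominator: √[(82690 − 77841)(24400 − 19044)] = √[4849 × 5356] = 5096.1990
r = 3778 / 5096.1990 ≈ 0.7413

0.7413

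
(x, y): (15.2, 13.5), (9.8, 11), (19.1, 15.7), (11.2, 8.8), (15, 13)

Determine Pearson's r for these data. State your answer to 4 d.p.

0.9034

n = 5, Σx = 70.3, Σy = 62, Σx² = 1042.33, Σy² = 796.18, Σxy = 906.43
nΣxy − ΣxΣy = 4532.15 − 4358.6 = 173.55
nΣx² − (Σx)² = 5211.65 − 4942.09 = 269.56; nΣy² − (Σy)² = 3980.9 − 3844 = 136.9
r = 173.55 / √(269.56 × 136.9) = 173.55 / 192.1009 ≈ 0.9034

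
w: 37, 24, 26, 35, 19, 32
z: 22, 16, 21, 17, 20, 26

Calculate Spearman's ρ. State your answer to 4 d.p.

Rank w: 6, 2, 3, 5, 1, 4
Rank z: 5, 1, 4, 2, 3, 6
d = rank(w) − rank(z): 1, 1, -1, 3, -2, -2; Σd² = 20
ρ = 1 − 6Σd² / [n(n²−1)] = 1 − 6×20 / (6×35) = 1 − 120/210 ≈ 0.4286

0.4286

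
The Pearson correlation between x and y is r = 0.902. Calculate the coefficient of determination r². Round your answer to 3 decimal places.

r² = (0.902)² = 0.814

0.814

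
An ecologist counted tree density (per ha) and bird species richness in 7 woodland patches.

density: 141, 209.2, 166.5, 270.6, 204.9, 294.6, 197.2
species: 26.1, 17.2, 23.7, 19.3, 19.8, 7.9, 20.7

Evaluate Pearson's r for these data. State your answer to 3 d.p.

n = 7, Σx = 1484, Σy = 134.7, Σx² = 332253.26, Σy² = 2794.17, Σxy = 26913.37
nΣxy − ΣxΣy = 188393.59 − 199894.8 = -11501.21
nΣx² − (Σx)² = 2325772.82 − 2202256 = 123516.82; nΣy² − (Σy)² = 19559.19 − 18144.09 = 1415.1
r = -11501.21 / √(123516.82 × 1415.1) = -11501.21 / 13220.7659 ≈ -0.870

-0.870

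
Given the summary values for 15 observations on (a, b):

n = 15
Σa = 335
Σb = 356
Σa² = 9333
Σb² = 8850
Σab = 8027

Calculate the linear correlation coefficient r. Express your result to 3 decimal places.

0.089

r = (nΣab − ΣaΣb) / √[(nΣa² − (Σa)²)(nΣb² − (Σb)²)]
Numerator: 15×8027 − 335×356 = 1145
Denominator: √[(139995 − 112225)(132750 − 126736)] = √[27770 × 6014] = 12923.1877
r = 1145 / 12923.1877 ≈ 0.089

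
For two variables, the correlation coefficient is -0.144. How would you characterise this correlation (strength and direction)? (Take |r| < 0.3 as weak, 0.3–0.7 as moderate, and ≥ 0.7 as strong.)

r = -0.144 < 0 so the relationship is negative.
|r| = 0.144, which falls in the weak range.

weak negative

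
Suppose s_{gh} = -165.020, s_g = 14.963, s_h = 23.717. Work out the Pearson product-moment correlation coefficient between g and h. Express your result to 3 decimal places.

-0.465

r = Cov(g,h) / (s_g · s_h) = -165.020 / (14.963 × 23.717)
  = -165.020 / 354.8775 ≈ -0.465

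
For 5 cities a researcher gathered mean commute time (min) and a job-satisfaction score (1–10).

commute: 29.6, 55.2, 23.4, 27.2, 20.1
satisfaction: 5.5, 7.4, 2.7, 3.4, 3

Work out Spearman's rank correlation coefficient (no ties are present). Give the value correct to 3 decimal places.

0.900

Rank commute: 4, 5, 2, 3, 1
Rank satisfaction: 4, 5, 1, 3, 2
d = rank(commute) − rank(satisfaction): 0, 0, 1, 0, -1; Σd² = 2
ρ = 1 − 6Σd² / [n(n²−1)] = 1 − 6×2 / (5×24) = 1 − 12/120 ≈ 0.900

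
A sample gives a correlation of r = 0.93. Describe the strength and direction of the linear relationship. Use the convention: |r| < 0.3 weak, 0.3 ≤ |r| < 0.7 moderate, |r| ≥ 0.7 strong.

r = 0.93 > 0 so the relationship is positive.
|r| = 0.93, which falls in the strong range.

strong positive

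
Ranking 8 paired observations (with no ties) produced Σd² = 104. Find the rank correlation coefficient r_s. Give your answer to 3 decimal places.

-0.238

ρ = 1 − 6Σd² / [n(n²−1)] = 1 − 6×104 / (8×63)
  = 1 − 624/504 = 1 − 1.2381 ≈ -0.238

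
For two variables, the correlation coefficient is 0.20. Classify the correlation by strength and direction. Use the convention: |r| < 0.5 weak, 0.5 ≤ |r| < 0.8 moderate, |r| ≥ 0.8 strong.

r = 0.20 > 0 so the relationship is positive.
|r| = 0.20, which falls in the weak range.

weak positive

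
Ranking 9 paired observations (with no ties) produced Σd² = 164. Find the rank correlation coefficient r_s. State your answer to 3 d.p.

-0.367

ρ = 1 − 6Σd² / [n(n²−1)] = 1 − 6×164 / (9×80)
  = 1 − 984/720 = 1 − 1.3667 ≈ -0.367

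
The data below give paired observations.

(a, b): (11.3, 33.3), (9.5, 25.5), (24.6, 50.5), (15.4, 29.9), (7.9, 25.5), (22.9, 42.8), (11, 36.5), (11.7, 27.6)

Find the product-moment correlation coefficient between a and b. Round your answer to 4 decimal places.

n = 8, Σa = 114.3, Σb = 271.6, Σa² = 1904.97, Σb² = 9779.5, Σab = 4227.29
nΣab − ΣaΣb = 33818.32 − 31043.88 = 2774.44
nΣa² − (Σa)² = 15239.76 − 13064.49 = 2175.27; nΣb² − (Σb)² = 78236 − 73766.56 = 4469.44
r = 2774.44 / √(2175.27 × 4469.44) = 2774.44 / 3118.0505 ≈ 0.8898

0.8898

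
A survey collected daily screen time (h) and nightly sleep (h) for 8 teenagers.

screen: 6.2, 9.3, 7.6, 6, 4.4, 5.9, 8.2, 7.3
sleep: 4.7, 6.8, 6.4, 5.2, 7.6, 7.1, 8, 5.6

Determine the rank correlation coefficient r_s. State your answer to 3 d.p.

Rank screen: 4, 8, 6, 3, 1, 2, 7, 5
Rank sleep: 1, 5, 4, 2, 7, 6, 8, 3
d = rank(screen) − rank(sleep): 3, 3, 2, 1, -6, -4, -1, 2; Σd² = 80
ρ = 1 − 6Σd² / [n(n²−1)] = 1 − 6×80 / (8×63) = 1 − 480/504 ≈ 0.048

0.048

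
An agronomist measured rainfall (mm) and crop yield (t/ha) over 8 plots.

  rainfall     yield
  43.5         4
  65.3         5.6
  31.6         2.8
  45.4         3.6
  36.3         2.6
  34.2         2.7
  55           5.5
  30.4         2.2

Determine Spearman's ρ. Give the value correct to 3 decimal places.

Rank rainfall: 5, 8, 2, 6, 4, 3, 7, 1
Rank yield: 6, 8, 4, 5, 2, 3, 7, 1
d = rank(rainfall) − rank(yield): -1, 0, -2, 1, 2, 0, 0, 0; Σd² = 10
ρ = 1 − 6Σd² / [n(n²−1)] = 1 − 6×10 / (8×63) = 1 − 60/504 ≈ 0.881

0.881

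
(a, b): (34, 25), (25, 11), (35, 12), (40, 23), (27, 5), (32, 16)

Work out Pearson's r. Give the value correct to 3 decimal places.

n = 6, Σa = 193, Σb = 92, Σa² = 6359, Σb² = 1700, Σab = 3112
nΣab − ΣaΣb = 18672 − 17756 = 916
nΣa² − (Σa)² = 38154 − 37249 = 905; nΣb² − (Σb)² = 10200 − 8464 = 1736
r = 916 / √(905 × 1736) = 916 / 1253.4273 ≈ 0.731

0.731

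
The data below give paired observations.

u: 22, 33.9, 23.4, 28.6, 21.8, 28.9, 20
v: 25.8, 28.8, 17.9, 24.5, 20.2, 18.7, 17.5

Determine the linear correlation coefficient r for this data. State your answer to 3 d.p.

n = 7, Σu = 178.6, Σv = 153.4, Σu² = 4709.18, Σv² = 3479.72, Σuv = 3994.27
nΣuv − ΣuΣv = 27959.89 − 27397.24 = 562.65
nΣu² − (Σu)² = 32964.26 − 31897.96 = 1066.3; nΣv² − (Σv)² = 24358.04 − 23531.56 = 826.48
r = 562.65 / √(1066.3 × 826.48) = 562.65 / 938.7628 ≈ 0.599

0.599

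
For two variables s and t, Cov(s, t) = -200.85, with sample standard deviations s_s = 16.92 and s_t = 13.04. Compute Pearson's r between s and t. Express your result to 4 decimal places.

-0.9103

r = Cov(s,t) / (s_s · s_t) = -200.85 / (16.92 × 13.04)
  = -200.85 / 220.6368 ≈ -0.9103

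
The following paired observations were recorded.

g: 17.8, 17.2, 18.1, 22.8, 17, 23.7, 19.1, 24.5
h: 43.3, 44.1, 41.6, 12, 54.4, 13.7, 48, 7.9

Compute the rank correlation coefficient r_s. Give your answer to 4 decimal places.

Rank g: 3, 2, 4, 6, 1, 7, 5, 8
Rank h: 5, 6, 4, 2, 8, 3, 7, 1
d = rank(g) − rank(h): -2, -4, 0, 4, -7, 4, -2, 7; Σd² = 154
ρ = 1 − 6Σd² / [n(n²−1)] = 1 − 6×154 / (8×63) = 1 − 924/504 ≈ -0.8333

-0.8333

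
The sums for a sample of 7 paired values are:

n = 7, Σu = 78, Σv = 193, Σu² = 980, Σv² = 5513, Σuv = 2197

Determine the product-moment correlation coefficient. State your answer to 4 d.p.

r = (nΣuv − ΣuΣv) / √[(nΣu² − (Σu)²)(nΣv² − (Σv)²)]
Numerator: 7×2197 − 78×193 = 325
Denominator: √[(6860 − 6084)(38591 − 37249)] = √[776 × 1342] = 1020.4862
r = 325 / 1020.4862 ≈ 0.3185

0.3185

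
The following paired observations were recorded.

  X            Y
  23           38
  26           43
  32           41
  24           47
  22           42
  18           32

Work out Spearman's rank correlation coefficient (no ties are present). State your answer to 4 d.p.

Rank X: 3, 5, 6, 4, 2, 1
Rank Y: 2, 5, 3, 6, 4, 1
d = rank(X) − rank(Y): 1, 0, 3, -2, -2, 0; Σd² = 18
ρ = 1 − 6Σd² / [n(n²−1)] = 1 − 6×18 / (6×35) = 1 − 108/210 ≈ 0.4857

0.4857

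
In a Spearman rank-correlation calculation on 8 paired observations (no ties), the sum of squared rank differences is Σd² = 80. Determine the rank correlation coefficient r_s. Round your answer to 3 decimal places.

0.048

ρ = 1 − 6Σd² / [n(n²−1)] = 1 − 6×80 / (8×63)
  = 1 − 480/504 = 1 − 0.9524 ≈ 0.048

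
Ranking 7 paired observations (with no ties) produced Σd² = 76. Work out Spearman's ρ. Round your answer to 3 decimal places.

-0.357

ρ = 1 − 6Σd² / [n(n²−1)] = 1 − 6×76 / (7×48)
  = 1 − 456/336 = 1 − 1.3571 ≈ -0.357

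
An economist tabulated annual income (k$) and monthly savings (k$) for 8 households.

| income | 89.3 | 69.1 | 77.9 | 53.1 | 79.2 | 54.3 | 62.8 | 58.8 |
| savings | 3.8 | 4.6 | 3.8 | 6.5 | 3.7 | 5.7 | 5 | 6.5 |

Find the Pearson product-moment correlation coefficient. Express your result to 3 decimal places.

n = 8, Σx = 544.5, Σy = 39.6, Σx² = 38259.73, Σy² = 205.72, Σxy = 2597.12
nΣxy − ΣxΣy = 20776.96 − 21562.2 = -785.24
nΣx² − (Σx)² = 306077.84 − 296480.25 = 9597.59; nΣy² − (Σy)² = 1645.76 − 1568.16 = 77.6
r = -785.24 / √(9597.59 × 77.6) = -785.24 / 863.0023 ≈ -0.910

-0.910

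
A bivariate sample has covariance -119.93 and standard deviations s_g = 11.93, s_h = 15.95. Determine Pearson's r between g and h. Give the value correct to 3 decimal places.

-0.630

r = Cov(g,h) / (s_g · s_h) = -119.93 / (11.93 × 15.95)
  = -119.93 / 190.2835 ≈ -0.630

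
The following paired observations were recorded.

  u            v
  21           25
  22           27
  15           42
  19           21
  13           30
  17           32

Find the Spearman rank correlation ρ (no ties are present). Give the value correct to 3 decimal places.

-0.600

Rank u: 5, 6, 2, 4, 1, 3
Rank v: 2, 3, 6, 1, 4, 5
d = rank(u) − rank(v): 3, 3, -4, 3, -3, -2; Σd² = 56
ρ = 1 − 6Σd² / [n(n²−1)] = 1 − 6×56 / (6×35) = 1 − 336/210 ≈ -0.600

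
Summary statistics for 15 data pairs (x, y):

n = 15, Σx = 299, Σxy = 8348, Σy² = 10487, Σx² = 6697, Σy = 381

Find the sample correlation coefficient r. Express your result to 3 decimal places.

0.975

r = (nΣxy − ΣxΣy) / √[(nΣx² − (Σx)²)(nΣy² − (Σy)²)]
Numerator: 15×8348 − 299×381 = 11301
Denominator: √[(100455 − 89401)(157305 − 145161)] = √[11054 × 12144] = 11586.1890
r = 11301 / 11586.1890 ≈ 0.975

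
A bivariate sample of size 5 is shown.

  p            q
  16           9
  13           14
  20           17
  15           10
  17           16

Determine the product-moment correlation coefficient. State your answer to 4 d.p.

n = 5, Σp = 81, Σq = 66, Σp² = 1339, Σq² = 922, Σpq = 1088
nΣpq − ΣpΣq = 5440 − 5346 = 94
nΣp² − (Σp)² = 6695 − 6561 = 134; nΣq² − (Σq)² = 4610 − 4356 = 254
r = 94 / √(134 × 254) = 94 / 184.4885 ≈ 0.5095

0.5095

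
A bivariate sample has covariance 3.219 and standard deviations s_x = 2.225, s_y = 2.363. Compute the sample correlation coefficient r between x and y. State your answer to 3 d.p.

r = Cov(x,y) / (s_x · s_y) = 3.219 / (2.225 × 2.363)
  = 3.219 / 5.2577 ≈ 0.612

0.612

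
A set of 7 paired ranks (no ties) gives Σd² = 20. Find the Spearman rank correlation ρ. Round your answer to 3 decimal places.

ρ = 1 − 6Σd² / [n(n²−1)] = 1 − 6×20 / (7×48)
  = 1 − 120/336 = 1 − 0.3571 ≈ 0.643

0.643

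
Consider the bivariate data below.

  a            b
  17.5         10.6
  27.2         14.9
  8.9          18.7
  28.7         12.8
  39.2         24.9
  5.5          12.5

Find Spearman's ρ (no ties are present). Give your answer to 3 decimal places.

Rank a: 3, 4, 2, 5, 6, 1
Rank b: 1, 4, 5, 3, 6, 2
d = rank(a) − rank(b): 2, 0, -3, 2, 0, -1; Σd² = 18
ρ = 1 − 6Σd² / [n(n²−1)] = 1 − 6×18 / (6×35) = 1 − 108/210 ≈ 0.486

0.486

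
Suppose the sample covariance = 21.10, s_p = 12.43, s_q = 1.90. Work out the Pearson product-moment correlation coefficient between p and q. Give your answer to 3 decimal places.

r = Cov(p,q) / (s_p · s_q) = 21.10 / (12.43 × 1.90)
  = 21.10 / 23.6170 ≈ 0.893

0.893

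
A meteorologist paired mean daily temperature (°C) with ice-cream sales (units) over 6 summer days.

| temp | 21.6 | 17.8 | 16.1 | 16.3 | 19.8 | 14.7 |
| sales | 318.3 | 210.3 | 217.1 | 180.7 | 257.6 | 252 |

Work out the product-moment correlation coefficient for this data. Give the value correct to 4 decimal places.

n = 6, Σx = 106.3, Σy = 1436, Σx² = 1916.43, Σy² = 355187.64, Σxy = 25864.22
nΣxy − ΣxΣy = 155185.32 − 152646.8 = 2538.52
nΣx² − (Σx)² = 11498.58 − 11299.69 = 198.89; nΣy² − (Σy)² = 2131125.84 − 2062096 = 69029.84
r = 2538.52 / √(198.89 × 69029.84) = 2538.52 / 3705.3131 ≈ 0.6851

0.6851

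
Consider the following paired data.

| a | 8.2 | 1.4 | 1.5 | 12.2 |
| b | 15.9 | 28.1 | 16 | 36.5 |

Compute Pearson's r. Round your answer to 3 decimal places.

0.481

n = 4, Σa = 23.3, Σb = 96.5, Σa² = 220.29, Σb² = 2630.67, Σab = 639.02
nΣab − ΣaΣb = 2556.08 − 2248.45 = 307.63
nΣa² − (Σa)² = 881.16 − 542.89 = 338.27; nΣb² − (Σb)² = 10522.68 − 9312.25 = 1210.43
r = 307.63 / √(338.27 × 1210.43) = 307.63 / 639.8845 ≈ 0.481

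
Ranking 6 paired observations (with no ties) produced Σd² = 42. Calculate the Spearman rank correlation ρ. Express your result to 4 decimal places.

-0.2000

ρ = 1 − 6Σd² / [n(n²−1)] = 1 − 6×42 / (6×35)
  = 1 − 252/210 = 1 − 1.20000 ≈ -0.2000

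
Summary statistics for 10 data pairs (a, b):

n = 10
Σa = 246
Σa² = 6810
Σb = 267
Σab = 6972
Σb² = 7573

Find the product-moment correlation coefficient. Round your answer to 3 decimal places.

0.696

r = (nΣab − ΣaΣb) / √[(nΣa² − (Σa)²)(nΣb² − (Σb)²)]
Numerator: 10×6972 − 246×267 = 4038
Denominator: √[(68100 − 60516)(75730 − 71289)] = √[7584 × 4441] = 5803.4941
r = 4038 / 5803.4941 ≈ 0.696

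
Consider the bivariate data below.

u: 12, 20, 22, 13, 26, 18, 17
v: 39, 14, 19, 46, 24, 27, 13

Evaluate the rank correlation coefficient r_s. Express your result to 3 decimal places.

-0.464

Rank u: 1, 5, 6, 2, 7, 4, 3
Rank v: 6, 2, 3, 7, 4, 5, 1
d = rank(u) − rank(v): -5, 3, 3, -5, 3, -1, 2; Σd² = 82
ρ = 1 − 6Σd² / [n(n²−1)] = 1 − 6×82 / (7×48) = 1 − 492/336 ≈ -0.464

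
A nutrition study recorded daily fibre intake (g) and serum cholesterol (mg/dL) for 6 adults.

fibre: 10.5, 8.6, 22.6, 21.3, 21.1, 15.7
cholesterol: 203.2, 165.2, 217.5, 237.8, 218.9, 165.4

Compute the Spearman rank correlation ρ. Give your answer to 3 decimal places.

0.771

Rank fibre: 2, 1, 6, 5, 4, 3
Rank cholesterol: 3, 1, 4, 6, 5, 2
d = rank(fibre) − rank(cholesterol): -1, 0, 2, -1, -1, 1; Σd² = 8
ρ = 1 − 6Σd² / [n(n²−1)] = 1 − 6×8 / (6×35) = 1 − 48/210 ≈ 0.771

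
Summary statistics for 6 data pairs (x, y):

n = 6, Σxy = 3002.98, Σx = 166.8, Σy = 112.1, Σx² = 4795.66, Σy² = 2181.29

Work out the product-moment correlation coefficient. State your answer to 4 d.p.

r = (nΣxy − ΣxΣy) / √[(nΣx² − (Σx)²)(nΣy² − (Σy)²)]
Numerator: 6×3002.98 − 166.8×112.1 = -680.4
Denominator: √[(28773.96 − 27822.24)(13087.74 − 12566.41)] = √[951.72 × 521.33] = 704.3864
r = -680.4 / 704.3864 ≈ -0.9659

-0.9659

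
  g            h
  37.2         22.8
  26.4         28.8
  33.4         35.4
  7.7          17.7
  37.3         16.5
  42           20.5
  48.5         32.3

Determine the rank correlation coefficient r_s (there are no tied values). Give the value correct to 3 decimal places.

0.071

Rank g: 4, 2, 3, 1, 5, 6, 7
Rank h: 4, 5, 7, 2, 1, 3, 6
d = rank(g) − rank(h): 0, -3, -4, -1, 4, 3, 1; Σd² = 52
ρ = 1 − 6Σd² / [n(n²−1)] = 1 − 6×52 / (7×48) = 1 − 312/336 ≈ 0.071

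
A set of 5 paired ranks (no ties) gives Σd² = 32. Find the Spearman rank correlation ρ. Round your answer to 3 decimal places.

-0.600

ρ = 1 − 6Σd² / [n(n²−1)] = 1 − 6×32 / (5×24)
  = 1 − 192/120 = 1 − 1.6000 ≈ -0.600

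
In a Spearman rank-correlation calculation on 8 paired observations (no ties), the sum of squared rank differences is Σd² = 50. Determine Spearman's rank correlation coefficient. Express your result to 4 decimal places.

ρ = 1 − 6Σd² / [n(n²−1)] = 1 − 6×50 / (8×63)
  = 1 − 300/504 = 1 − 0.59524 ≈ 0.4048

0.4048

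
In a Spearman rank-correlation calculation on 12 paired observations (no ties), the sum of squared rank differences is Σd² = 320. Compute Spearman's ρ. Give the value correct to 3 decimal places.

-0.119

ρ = 1 − 6Σd² / [n(n²−1)] = 1 − 6×320 / (12×143)
  = 1 − 1920/1716 = 1 − 1.1189 ≈ -0.119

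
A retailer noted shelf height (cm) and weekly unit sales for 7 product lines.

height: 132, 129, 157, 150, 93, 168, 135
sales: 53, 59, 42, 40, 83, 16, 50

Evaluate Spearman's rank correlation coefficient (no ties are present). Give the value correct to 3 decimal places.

-0.964

Rank height: 3, 2, 6, 5, 1, 7, 4
Rank sales: 5, 6, 3, 2, 7, 1, 4
d = rank(height) − rank(sales): -2, -4, 3, 3, -6, 6, 0; Σd² = 110
ρ = 1 − 6Σd² / [n(n²−1)] = 1 − 6×110 / (7×48) = 1 − 660/336 ≈ -0.964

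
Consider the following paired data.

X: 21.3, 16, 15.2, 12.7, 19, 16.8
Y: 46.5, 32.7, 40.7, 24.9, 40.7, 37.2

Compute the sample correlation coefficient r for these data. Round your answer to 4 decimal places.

0.8683

n = 6, ΣX = 101, ΣY = 222.7, ΣX² = 1745.26, ΣY² = 8548.37, ΣXY = 3846.78
nΣXY − ΣXΣY = 23080.68 − 22492.7 = 587.98
nΣX² − (ΣX)² = 10471.56 − 10201 = 270.56; nΣY² − (ΣY)² = 51290.22 − 49595.29 = 1694.93
r = 587.98 / √(270.56 × 1694.93) = 587.98 / 677.1855 ≈ 0.8683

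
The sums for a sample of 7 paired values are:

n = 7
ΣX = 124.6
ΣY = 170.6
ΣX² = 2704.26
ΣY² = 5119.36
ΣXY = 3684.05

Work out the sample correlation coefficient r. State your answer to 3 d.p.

0.947

r = (nΣXY − ΣXΣY) / √[(nΣX² − (ΣX)²)(nΣY² − (ΣY)²)]
Numerator: 7×3684.05 − 124.6×170.6 = 4531.59
Denominator: √[(18929.82 − 15525.16)(35835.52 − 29104.36)] = √[3404.66 × 6731.16] = 4787.2029
r = 4531.59 / 4787.2029 ≈ 0.947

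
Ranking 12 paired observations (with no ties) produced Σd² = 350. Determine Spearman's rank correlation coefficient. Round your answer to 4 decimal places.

ρ = 1 − 6Σd² / [n(n²−1)] = 1 − 6×350 / (12×143)
  = 1 − 2100/1716 = 1 − 1.22378 ≈ -0.2238

-0.2238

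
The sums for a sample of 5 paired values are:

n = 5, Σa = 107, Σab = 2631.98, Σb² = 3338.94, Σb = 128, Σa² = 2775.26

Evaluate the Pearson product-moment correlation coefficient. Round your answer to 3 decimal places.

-0.617

r = (nΣab − ΣaΣb) / √[(nΣa² − (Σa)²)(nΣb² − (Σb)²)]
Numerator: 5×2631.98 − 107×128 = -536.1
Denominator: √[(13876.3 − 11449)(16694.7 − 16384)] = √[2427.3 × 310.7] = 868.4251
r = -536.1 / 868.4251 ≈ -0.617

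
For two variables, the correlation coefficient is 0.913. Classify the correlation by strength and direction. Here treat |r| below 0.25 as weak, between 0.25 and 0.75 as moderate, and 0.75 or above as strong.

r = 0.913 > 0 so the relationship is positive.
|r| = 0.913, which falls in the strong range.

strong positive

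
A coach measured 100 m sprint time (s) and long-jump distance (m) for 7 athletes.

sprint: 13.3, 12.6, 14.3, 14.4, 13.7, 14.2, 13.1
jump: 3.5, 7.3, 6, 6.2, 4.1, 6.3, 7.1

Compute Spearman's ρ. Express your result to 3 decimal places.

-0.393

Rank sprint: 3, 1, 6, 7, 4, 5, 2
Rank jump: 1, 7, 3, 4, 2, 5, 6
d = rank(sprint) − rank(jump): 2, -6, 3, 3, 2, 0, -4; Σd² = 78
ρ = 1 − 6Σd² / [n(n²−1)] = 1 − 6×78 / (7×48) = 1 − 468/336 ≈ -0.393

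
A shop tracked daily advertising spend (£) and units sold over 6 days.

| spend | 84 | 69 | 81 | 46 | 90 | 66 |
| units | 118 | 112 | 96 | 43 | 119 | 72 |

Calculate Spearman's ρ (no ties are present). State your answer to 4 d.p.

0.9429

Rank spend: 5, 3, 4, 1, 6, 2
Rank units: 5, 4, 3, 1, 6, 2
d = rank(spend) − rank(units): 0, -1, 1, 0, 0, 0; Σd² = 2
ρ = 1 − 6Σd² / [n(n²−1)] = 1 − 6×2 / (6×35) = 1 − 12/210 ≈ 0.9429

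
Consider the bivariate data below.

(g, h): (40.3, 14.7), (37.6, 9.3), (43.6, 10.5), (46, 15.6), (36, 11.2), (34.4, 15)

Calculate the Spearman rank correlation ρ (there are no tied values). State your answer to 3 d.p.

Rank g: 4, 3, 5, 6, 2, 1
Rank h: 4, 1, 2, 6, 3, 5
d = rank(g) − rank(h): 0, 2, 3, 0, -1, -4; Σd² = 30
ρ = 1 − 6Σd² / [n(n²−1)] = 1 − 6×30 / (6×35) = 1 − 180/210 ≈ 0.143

0.143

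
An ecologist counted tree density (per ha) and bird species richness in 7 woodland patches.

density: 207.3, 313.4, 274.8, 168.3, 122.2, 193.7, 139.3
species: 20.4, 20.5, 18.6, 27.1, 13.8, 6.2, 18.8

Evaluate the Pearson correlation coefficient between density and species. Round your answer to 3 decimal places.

0.151

n = 7, Σx = 1419, Σy = 125.4, Σx² = 316889.8, Σy² = 2499.1, Σxy = 25831.97
nΣxy − ΣxΣy = 180823.79 − 177942.6 = 2881.19
nΣx² − (Σx)² = 2218228.6 − 2013561 = 204667.6; nΣy² − (Σy)² = 17493.7 − 15725.16 = 1768.54
r = 2881.19 / √(204667.6 × 1768.54) = 2881.19 / 19025.3210 ≈ 0.151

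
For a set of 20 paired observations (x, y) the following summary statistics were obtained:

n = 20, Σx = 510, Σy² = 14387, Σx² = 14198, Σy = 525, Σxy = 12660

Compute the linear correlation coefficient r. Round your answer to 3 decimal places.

-0.856

r = (nΣxy − ΣxΣy) / √[(nΣx² − (Σx)²)(nΣy² − (Σy)²)]
Numerator: 20×12660 − 510×525 = -14550
Denominator: √[(283960 − 260100)(287740 − 275625)] = √[23860 × 12115] = 17001.8793
r = -14550 / 17001.8793 ≈ -0.856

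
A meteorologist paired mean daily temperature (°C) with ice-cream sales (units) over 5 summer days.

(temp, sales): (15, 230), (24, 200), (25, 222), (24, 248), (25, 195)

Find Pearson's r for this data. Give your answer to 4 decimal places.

-0.3211

n = 5, Σx = 113, Σy = 1095, Σx² = 2627, Σy² = 241713, Σxy = 24627
nΣxy − ΣxΣy = 123135 − 123735 = -600
nΣx² − (Σx)² = 13135 − 12769 = 366; nΣy² − (Σy)² = 1208565 − 1199025 = 9540
r = -600 / √(366 × 9540) = -600 / 1868.5931 ≈ -0.3211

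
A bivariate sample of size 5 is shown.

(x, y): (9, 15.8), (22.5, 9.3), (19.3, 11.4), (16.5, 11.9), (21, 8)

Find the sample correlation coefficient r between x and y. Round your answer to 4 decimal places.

n = 5, Σx = 88.3, Σy = 56.4, Σx² = 1672.99, Σy² = 671.7, Σxy = 935.82
nΣxy − ΣxΣy = 4679.1 − 4980.12 = -301.02
nΣx² − (Σx)² = 8364.95 − 7796.89 = 568.06; nΣy² − (Σy)² = 3358.5 − 3180.96 = 177.54
r = -301.02 / √(568.06 × 177.54) = -301.02 / 317.5742 ≈ -0.9479

-0.9479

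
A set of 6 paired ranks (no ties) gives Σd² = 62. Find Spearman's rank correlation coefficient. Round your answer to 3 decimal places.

ρ = 1 − 6Σd² / [n(n²−1)] = 1 − 6×62 / (6×35)
  = 1 − 372/210 = 1 − 1.7714 ≈ -0.771

-0.771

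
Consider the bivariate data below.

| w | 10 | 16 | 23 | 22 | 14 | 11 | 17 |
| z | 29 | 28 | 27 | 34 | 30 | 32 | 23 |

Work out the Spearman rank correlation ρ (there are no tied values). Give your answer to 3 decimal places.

Rank w: 1, 4, 7, 6, 3, 2, 5
Rank z: 4, 3, 2, 7, 5, 6, 1
d = rank(w) − rank(z): -3, 1, 5, -1, -2, -4, 4; Σd² = 72
ρ = 1 − 6Σd² / [n(n²−1)] = 1 − 6×72 / (7×48) = 1 − 432/336 ≈ -0.286

-0.286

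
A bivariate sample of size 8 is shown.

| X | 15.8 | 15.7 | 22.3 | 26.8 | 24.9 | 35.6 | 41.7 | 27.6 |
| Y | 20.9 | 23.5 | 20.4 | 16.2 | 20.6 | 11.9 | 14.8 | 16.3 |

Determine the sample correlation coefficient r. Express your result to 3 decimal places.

-0.867

n = 8, ΣX = 210.4, ΣY = 144.6, ΣX² = 6099.68, ΣY² = 2718.36, ΣXY = 3591.87
nΣXY − ΣXΣY = 28734.96 − 30423.84 = -1688.88
nΣX² − (ΣX)² = 48797.44 − 44268.16 = 4529.28; nΣY² − (ΣY)² = 21746.88 − 20909.16 = 837.72
r = -1688.88 / √(4529.28 × 837.72) = -1688.88 / 1947.8882 ≈ -0.867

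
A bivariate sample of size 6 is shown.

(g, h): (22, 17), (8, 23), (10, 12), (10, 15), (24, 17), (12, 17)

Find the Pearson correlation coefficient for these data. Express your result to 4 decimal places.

-0.0621

n = 6, Σg = 86, Σh = 101, Σg² = 1468, Σh² = 1765, Σgh = 1440
nΣgh − ΣgΣh = 8640 − 8686 = -46
nΣg² − (Σg)² = 8808 − 7396 = 1412; nΣh² − (Σh)² = 10590 − 10201 = 389
r = -46 / √(1412 × 389) = -46 / 741.1262 ≈ -0.0621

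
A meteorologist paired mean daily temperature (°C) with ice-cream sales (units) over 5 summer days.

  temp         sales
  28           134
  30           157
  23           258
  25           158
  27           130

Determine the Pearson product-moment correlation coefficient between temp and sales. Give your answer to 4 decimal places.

n = 5, Σx = 133, Σy = 837, Σx² = 3567, Σy² = 151033, Σxy = 21856
nΣxy − ΣxΣy = 109280 − 111321 = -2041
nΣx² − (Σx)² = 17835 − 17689 = 146; nΣy² − (Σy)² = 755165 − 700569 = 54596
r = -2041 / √(146 × 54596) = -2041 / 2823.2988 ≈ -0.7229

-0.7229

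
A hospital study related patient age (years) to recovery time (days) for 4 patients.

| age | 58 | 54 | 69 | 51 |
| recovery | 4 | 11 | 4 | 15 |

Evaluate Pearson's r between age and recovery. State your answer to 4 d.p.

n = 4, Σx = 232, Σy = 34, Σx² = 13642, Σy² = 378, Σxy = 1867
nΣxy − ΣxΣy = 7468 − 7888 = -420
nΣx² − (Σx)² = 54568 − 53824 = 744; nΣy² − (Σy)² = 1512 − 1156 = 356
r = -420 / √(744 × 356) = -420 / 514.6494 ≈ -0.8161

-0.8161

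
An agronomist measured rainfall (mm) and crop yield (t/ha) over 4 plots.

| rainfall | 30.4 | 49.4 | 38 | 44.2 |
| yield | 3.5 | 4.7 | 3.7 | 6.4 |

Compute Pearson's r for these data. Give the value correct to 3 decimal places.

n = 4, Σx = 162, Σy = 18.3, Σx² = 6762.16, Σy² = 88.99, Σxy = 762.06
nΣxy − ΣxΣy = 3048.24 − 2964.6 = 83.64
nΣx² − (Σx)² = 27048.64 − 26244 = 804.64; nΣy² − (Σy)² = 355.96 − 334.89 = 21.07
r = 83.64 / √(804.64 × 21.07) = 83.64 / 130.2066 ≈ 0.642

0.642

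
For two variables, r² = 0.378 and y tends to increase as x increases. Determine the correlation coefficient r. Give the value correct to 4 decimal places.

0.6148

|r| = √0.378 = 0.6148
The association is positive, so r = 0.6148.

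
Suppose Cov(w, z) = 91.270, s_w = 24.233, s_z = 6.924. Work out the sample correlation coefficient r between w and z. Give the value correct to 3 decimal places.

r = Cov(w,z) / (s_w · s_z) = 91.270 / (24.233 × 6.924)
  = 91.270 / 167.7893 ≈ 0.544

0.544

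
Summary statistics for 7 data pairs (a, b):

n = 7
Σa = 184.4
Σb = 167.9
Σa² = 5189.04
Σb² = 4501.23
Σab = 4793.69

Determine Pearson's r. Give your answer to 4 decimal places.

0.9353

r = (nΣab − ΣaΣb) / √[(nΣa² − (Σa)²)(nΣb² − (Σb)²)]
Numerator: 7×4793.69 − 184.4×167.9 = 2595.07
Denominator: √[(36323.28 − 34003.36)(31508.61 − 28190.41)] = √[2319.92 × 3318.2] = 2774.5195
r = 2595.07 / 2774.5195 ≈ 0.9353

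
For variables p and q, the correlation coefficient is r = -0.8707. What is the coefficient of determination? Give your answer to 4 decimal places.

0.7581

r² = (-0.8707)² = 0.7581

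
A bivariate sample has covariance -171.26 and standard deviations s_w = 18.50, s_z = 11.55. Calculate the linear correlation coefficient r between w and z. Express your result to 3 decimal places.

r = Cov(w,z) / (s_w · s_z) = -171.26 / (18.50 × 11.55)
  = -171.26 / 213.6750 ≈ -0.801

-0.801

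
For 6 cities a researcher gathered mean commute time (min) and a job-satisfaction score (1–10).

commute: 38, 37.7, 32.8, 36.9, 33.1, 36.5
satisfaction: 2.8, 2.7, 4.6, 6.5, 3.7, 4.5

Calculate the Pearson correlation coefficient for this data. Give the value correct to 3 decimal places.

n = 6, Σx = 215, Σy = 24.8, Σx² = 7730.6, Σy² = 112.48, Σxy = 885.64
nΣxy − ΣxΣy = 5313.84 − 5332 = -18.16
nΣx² − (Σx)² = 46383.6 − 46225 = 158.6; nΣy² − (Σy)² = 674.88 − 615.04 = 59.84
r = -18.16 / √(158.6 × 59.84) = -18.16 / 97.4198 ≈ -0.186

-0.186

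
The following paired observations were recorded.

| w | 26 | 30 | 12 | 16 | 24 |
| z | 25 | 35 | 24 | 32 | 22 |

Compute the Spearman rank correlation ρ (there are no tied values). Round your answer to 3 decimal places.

0.500

Rank w: 4, 5, 1, 2, 3
Rank z: 3, 5, 2, 4, 1
d = rank(w) − rank(z): 1, 0, -1, -2, 2; Σd² = 10
ρ = 1 − 6Σd² / [n(n²−1)] = 1 − 6×10 / (5×24) = 1 − 60/120 ≈ 0.500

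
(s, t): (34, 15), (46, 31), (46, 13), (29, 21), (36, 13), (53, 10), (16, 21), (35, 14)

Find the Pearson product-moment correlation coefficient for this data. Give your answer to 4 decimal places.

n = 8, Σs = 295, Σt = 138, Σs² = 11815, Σt² = 2702, Σst = 4967
nΣst − ΣsΣt = 39736 − 40710 = -974
nΣs² − (Σs)² = 94520 − 87025 = 7495; nΣt² − (Σt)² = 21616 − 19044 = 2572
r = -974 / √(7495 × 2572) = -974 / 4390.5740 ≈ -0.2218

-0.2218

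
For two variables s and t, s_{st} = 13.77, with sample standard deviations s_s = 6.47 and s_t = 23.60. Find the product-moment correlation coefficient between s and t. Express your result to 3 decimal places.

0.090

r = Cov(s,t) / (s_s · s_t) = 13.77 / (6.47 × 23.60)
  = 13.77 / 152.6920 ≈ 0.090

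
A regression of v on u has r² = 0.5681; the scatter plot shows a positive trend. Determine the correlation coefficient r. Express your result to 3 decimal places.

|r| = √0.5681 = 0.754
The association is positive, so r = 0.754.

0.754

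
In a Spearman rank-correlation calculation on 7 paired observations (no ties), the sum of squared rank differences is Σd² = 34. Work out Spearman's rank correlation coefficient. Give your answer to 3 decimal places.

ρ = 1 − 6Σd² / [n(n²−1)] = 1 − 6×34 / (7×48)
  = 1 − 204/336 = 1 − 0.6071 ≈ 0.393

0.393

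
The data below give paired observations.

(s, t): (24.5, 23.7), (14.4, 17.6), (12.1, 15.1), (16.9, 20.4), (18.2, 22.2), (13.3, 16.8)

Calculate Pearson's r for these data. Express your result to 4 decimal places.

0.9409

n = 6, Σs = 99.4, Σt = 115.8, Σs² = 1747.76, Σt² = 2290.7, Σst = 1989.04
nΣst − ΣsΣt = 11934.24 − 11510.52 = 423.72
nΣs² − (Σs)² = 10486.56 − 9880.36 = 606.2; nΣt² − (Σt)² = 13744.2 − 13409.64 = 334.56
r = 423.72 / √(606.2 × 334.56) = 423.72 / 450.3446 ≈ 0.9409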